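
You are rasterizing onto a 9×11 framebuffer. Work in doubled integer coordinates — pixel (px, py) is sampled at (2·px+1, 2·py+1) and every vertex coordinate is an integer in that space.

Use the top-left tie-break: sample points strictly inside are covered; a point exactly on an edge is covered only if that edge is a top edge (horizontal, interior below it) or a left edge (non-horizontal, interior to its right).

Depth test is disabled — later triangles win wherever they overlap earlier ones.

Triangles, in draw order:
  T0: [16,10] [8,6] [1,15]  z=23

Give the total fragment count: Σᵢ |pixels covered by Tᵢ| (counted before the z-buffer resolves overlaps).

T0:
  2·area = 100  (B↔C swapped to make it positive)
  edge (16, 10)→(1, 15): d=(-15,5) right/bottom  bias=-1
  edge (1, 15)→(8, 6): d=(7,-9) top-left  bias=+0
  edge (8, 6)→(16, 10): d=(8,4) right/bottom  bias=-1
    (4,3)@(9, 7): e=[80,16,4] → #
    (5,3)@(11, 7): e=[70,34,-4] → ·
    (3,4)@(7, 9): e=[60,12,28] → #
    (5,4)@(11, 9): e=[40,48,12] → #
    (6,4)@(13, 9): e=[30,66,4] → #
    (7,4)@(15, 9): e=[20,84,-4] → ·
    (2,5)@(5, 11): e=[40,8,52] → #
    (6,5)@(13, 11): e=[0,80,20] → ·  [on edge]
    (1,6)@(3, 13): e=[20,4,76] → #
    (3,6)@(7, 13): e=[0,40,60] → ·  [on edge]
    (4,6)@(9, 13): e=[-10,58,52] → ·
    (5,6)@(11, 13): e=[-20,76,44] → ·
    (0,7)@(1, 15): e=[0,0,100] → ·  [on edge]
  covered (11 px):
    · · · · · · · · ·
    · · · · · · · · ·
    · · · · · · · · ·
    · · · · # · · · ·
    · · · # # # # · ·
    · · # # # # · · ·
    · # # · · · · · ·
    · · · · · · · · ·
    · · · · · · · · ·
    · · · · · · · · ·
    · · · · · · · · ·

Final: 11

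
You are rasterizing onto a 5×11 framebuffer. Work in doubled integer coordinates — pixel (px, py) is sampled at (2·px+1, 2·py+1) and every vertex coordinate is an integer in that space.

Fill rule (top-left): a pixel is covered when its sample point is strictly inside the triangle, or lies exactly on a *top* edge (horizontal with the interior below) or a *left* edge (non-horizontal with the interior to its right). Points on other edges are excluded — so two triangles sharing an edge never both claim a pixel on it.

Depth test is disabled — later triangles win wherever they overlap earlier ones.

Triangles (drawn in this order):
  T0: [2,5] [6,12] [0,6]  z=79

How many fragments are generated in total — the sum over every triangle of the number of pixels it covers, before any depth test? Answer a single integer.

T0:
  2·area = 18
  edge (2, 5)→(6, 12): d=(4,7) right/bottom  bias=-1
  edge (6, 12)→(0, 6): d=(-6,-6) top-left  bias=+0
  edge (0, 6)→(2, 5): d=(2,-1) top-left  bias=+0
    (0,3)@(1, 7): e=[15,0,3] → X  [on edge]
    (1,3)@(3, 7): e=[1,12,5] → X
    (2,3)@(5, 7): e=[-13,24,7] → .
    (0,4)@(1, 9): e=[23,-12,7] → .
    (1,4)@(3, 9): e=[9,0,9] → X  [on edge]
    (2,4)@(5, 9): e=[-5,12,11] → .
    (1,5)@(3, 11): e=[17,-12,13] → .
    (2,5)@(5, 11): e=[3,0,15] → X  [on edge]
    (3,5)@(7, 11): e=[-11,12,17] → .
    (2,6)@(5, 13): e=[11,-12,19] → .
    (3,6)@(7, 13): e=[-3,0,21] → .  [on edge]
    (4,7)@(9, 15): e=[-9,0,27] → .  [on edge]
  covered (4 px):
    . . . . .
    . . . . .
    . . . . .
    X X . . .
    . X . . .
    . . X . .
    . . . . .
    . . . . .
    . . . . .
    . . . . .
    . . . . .

Result: 4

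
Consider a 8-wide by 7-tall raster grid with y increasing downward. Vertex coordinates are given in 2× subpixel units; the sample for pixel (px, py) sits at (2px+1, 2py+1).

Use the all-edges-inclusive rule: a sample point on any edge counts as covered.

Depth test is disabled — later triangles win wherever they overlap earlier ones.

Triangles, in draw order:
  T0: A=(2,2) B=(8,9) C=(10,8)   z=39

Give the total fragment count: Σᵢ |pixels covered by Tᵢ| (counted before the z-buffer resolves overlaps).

T0:
  2·area = 20  (B↔C swapped to make it positive)
  edge (2, 2)→(10, 8): d=(8,6) inclusive
  edge (10, 8)→(8, 9): d=(-2,1) inclusive
  edge (8, 9)→(2, 2): d=(-6,-7) inclusive
    (1,1)@(3, 3): e=[2,17,1] → █
    (2,1)@(5, 3): e=[-10,15,15] → ·
    (1,2)@(3, 5): e=[18,13,-11] → ·
    (2,2)@(5, 5): e=[6,11,3] → █
    (3,2)@(7, 5): e=[-6,9,17] → ·
    (2,3)@(5, 7): e=[22,7,-9] → ·
    (3,3)@(7, 7): e=[10,5,5] → █
    (4,3)@(9, 7): e=[-2,3,19] → ·
    (3,4)@(7, 9): e=[26,1,-7] → ·
  covered (3 px):
    · · · · · · · ·
    · █ · · · · · ·
    · · █ · · · · ·
    · · · █ · · · ·
    · · · · · · · ·
    · · · · · · · ·
    · · · · · · · ·

Final: 3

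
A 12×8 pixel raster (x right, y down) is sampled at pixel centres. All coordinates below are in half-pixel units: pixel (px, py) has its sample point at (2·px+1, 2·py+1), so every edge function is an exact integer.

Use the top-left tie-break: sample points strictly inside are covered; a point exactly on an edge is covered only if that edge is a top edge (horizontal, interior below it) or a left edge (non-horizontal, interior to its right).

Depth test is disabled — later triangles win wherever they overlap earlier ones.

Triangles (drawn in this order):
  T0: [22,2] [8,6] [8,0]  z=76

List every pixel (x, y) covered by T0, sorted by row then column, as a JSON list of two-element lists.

T0:
  2·area = 84
  edge (22, 2)→(8, 6): d=(-14,4) right/bottom  bias=-1
  edge (8, 6)→(8, 0): d=(0,-6) top-left  bias=+0
  edge (8, 0)→(22, 2): d=(14,2) right/bottom  bias=-1
    (4,0)@(9, 1): e=[66,6,12] → █
    (5,0)@(11, 1): e=[58,18,8] → █
    (6,0)@(13, 1): e=[50,30,4] → █
    (7,0)@(15, 1): e=[42,42,0] → ·  [on edge]
    (4,1)@(9, 3): e=[38,6,40] → █
    (7,1)@(15, 3): e=[14,42,28] → █
    (8,1)@(17, 3): e=[6,54,24] → █
    (9,1)@(19, 3): e=[-2,66,20] → ·
    (4,2)@(9, 5): e=[10,6,68] → █
    (6,2)@(13, 5): e=[-6,30,60] → ·
    (7,2)@(15, 5): e=[-14,42,56] → ·
    (8,2)@(17, 5): e=[-22,54,52] → ·
  covered (10 px):
    · · · · █ █ █ · · · · ·
    · · · · █ █ █ █ █ · · ·
    · · · · █ █ · · · · · ·
    · · · · · · · · · · · ·
    · · · · · · · · · · · ·
    · · · · · · · · · · · ·
    · · · · · · · · · · · ·
    · · · · · · · · · · · ·

Answer: [[4,0],[5,0],[6,0],[4,1],[5,1],[6,1],[7,1],[8,1],[4,2],[5,2]]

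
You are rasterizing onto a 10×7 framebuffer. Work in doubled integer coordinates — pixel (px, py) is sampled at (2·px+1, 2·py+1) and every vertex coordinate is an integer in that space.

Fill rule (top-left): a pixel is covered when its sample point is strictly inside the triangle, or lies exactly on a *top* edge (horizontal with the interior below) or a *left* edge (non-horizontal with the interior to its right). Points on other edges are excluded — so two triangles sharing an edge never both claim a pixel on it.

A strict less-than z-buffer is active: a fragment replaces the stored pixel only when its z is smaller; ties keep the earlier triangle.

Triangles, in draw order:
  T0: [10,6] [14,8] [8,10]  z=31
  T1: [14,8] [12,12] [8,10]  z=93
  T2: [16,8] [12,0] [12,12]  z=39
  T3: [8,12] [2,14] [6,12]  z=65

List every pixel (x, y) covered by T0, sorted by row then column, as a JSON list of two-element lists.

T0:
  2·area = 20
  edge (10, 6)→(14, 8): d=(4,2) right/bottom  bias=-1
  edge (14, 8)→(8, 10): d=(-6,2) right/bottom  bias=-1
  edge (8, 10)→(10, 6): d=(2,-4) top-left  bias=+0
    (5,3)@(11, 7): e=[2,12,6] → █
    (6,3)@(13, 7): e=[-2,8,14] → ·
    (8,3)@(17, 7): e=[-10,0,30] → ·  [on edge]
    (4,4)@(9, 9): e=[14,4,2] → █
    (5,4)@(11, 9): e=[10,0,10] → ·  [on edge]
    (2,5)@(5, 11): e=[30,0,-10] → ·  [on edge]
    (4,5)@(9, 11): e=[22,-8,6] → ·
  covered (2 px):
    · · · · · · · · · ·
    · · · · · · · · · ·
    · · · · · · · · · ·
    · · · · · █ · · · ·
    · · · · █ · · · · ·
    · · · · · · · · · ·
    · · · · · · · · · ·
T1:
  2·area = 20
  edge (14, 8)→(12, 12): d=(-2,4) right/bottom  bias=-1
  edge (12, 12)→(8, 10): d=(-4,-2) top-left  bias=+0
  edge (8, 10)→(14, 8): d=(6,-2) top-left  bias=+0
    (8,3)@(17, 7): e=[-10,30,0] → ·  [on edge]
    (5,4)@(11, 9): e=[10,10,0] → █  [on edge]
    (6,4)@(13, 9): e=[2,14,4] → █
    (7,4)@(15, 9): e=[-6,18,8] → ·
    (2,5)@(5, 11): e=[30,-10,0] → ·  [on edge]
    (5,5)@(11, 11): e=[6,2,12] → █
    (6,5)@(13, 11): e=[-2,6,16] → ·
    (5,6)@(11, 13): e=[2,-6,24] → ·
  covered (3 px):
    · · · · · · · · · ·
    · · · · · · · · · ·
    · · · · · · · · · ·
    · · · · · · · · · ·
    · · · · · █ █ · · ·
    · · · · · █ · · · ·
    · · · · · · · · · ·
T2:
  2·area = 48  (B↔C swapped to make it positive)
  edge (16, 8)→(12, 12): d=(-4,4) right/bottom  bias=-1
  edge (12, 12)→(12, 0): d=(0,-12) top-left  bias=+0
  edge (12, 0)→(16, 8): d=(4,8) right/bottom  bias=-1
    (6,1)@(13, 3): e=[32,12,4] → █
    (7,1)@(15, 3): e=[24,36,-12] → ·
    (6,2)@(13, 5): e=[24,12,12] → █
    (7,2)@(15, 5): e=[16,36,-4] → ·
    (9,2)@(19, 5): e=[0,84,-36] → ·  [on edge]
    (6,3)@(13, 7): e=[16,12,20] → █
    (7,3)@(15, 7): e=[8,36,4] → █
    (8,3)@(17, 7): e=[0,60,-12] → ·  [on edge]
    (6,4)@(13, 9): e=[8,12,28] → █
    (7,4)@(15, 9): e=[0,36,12] → ·  [on edge]
    (6,5)@(13, 11): e=[0,12,36] → ·  [on edge]
    (5,6)@(11, 13): e=[0,-12,60] → ·  [on edge]
  covered (5 px):
    · · · · · · · · · ·
    · · · · · · █ · · ·
    · · · · · · █ · · ·
    · · · · · · █ █ · ·
    · · · · · · █ · · ·
    · · · · · · · · · ·
    · · · · · · · · · ·
T3:
  2·area = 4
  edge (8, 12)→(2, 14): d=(-6,2) right/bottom  bias=-1
  edge (2, 14)→(6, 12): d=(4,-2) top-left  bias=+0
  edge (6, 12)→(8, 12): d=(2,0) top-left  bias=+0
    (8,4)@(17, 9): e=[0,10,-6] → ·  [on edge]
    (5,5)@(11, 11): e=[0,6,-2] → ·  [on edge]
    (2,6)@(5, 13): e=[0,2,2] → ·  [on edge]
  covered (0 px):
    · · · · · · · · · ·
    · · · · · · · · · ·
    · · · · · · · · · ·
    · · · · · · · · · ·
    · · · · · · · · · ·
    · · · · · · · · · ·
    · · · · · · · · · ·

Answer: [[5,3],[4,4]]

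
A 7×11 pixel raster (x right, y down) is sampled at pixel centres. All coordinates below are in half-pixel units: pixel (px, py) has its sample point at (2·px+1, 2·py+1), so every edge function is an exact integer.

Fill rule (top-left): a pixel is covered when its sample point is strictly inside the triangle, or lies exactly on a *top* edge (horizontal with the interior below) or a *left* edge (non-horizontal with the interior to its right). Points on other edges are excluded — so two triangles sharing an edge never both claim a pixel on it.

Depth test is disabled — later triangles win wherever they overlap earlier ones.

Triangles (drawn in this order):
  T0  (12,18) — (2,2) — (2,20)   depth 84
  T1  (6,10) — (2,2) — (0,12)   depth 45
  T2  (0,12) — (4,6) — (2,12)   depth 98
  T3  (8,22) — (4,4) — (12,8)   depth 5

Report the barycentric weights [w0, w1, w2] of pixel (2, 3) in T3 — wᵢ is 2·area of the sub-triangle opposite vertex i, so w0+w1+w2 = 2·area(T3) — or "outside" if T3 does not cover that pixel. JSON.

T0:
  2·area = 180  (B↔C swapped to make it positive)
  edge (12, 18)→(2, 20): d=(-10,2) right/bottom  bias=-1
  edge (2, 20)→(2, 2): d=(0,-18) top-left  bias=+0
  edge (2, 2)→(12, 18): d=(10,16) right/bottom  bias=-1
    (1,2)@(3, 5): e=[148,18,14] → X
    (2,2)@(5, 5): e=[144,54,-18] → .
    (1,3)@(3, 7): e=[128,18,34] → X
    (2,3)@(5, 7): e=[124,54,2] → X
    (3,3)@(7, 7): e=[120,90,-30] → .
    (1,4)@(3, 9): e=[108,18,54] → X
    (3,4)@(7, 9): e=[100,90,-10] → .
    (1,5)@(3, 11): e=[88,18,74] → X
    (3,5)@(7, 11): e=[80,90,10] → X
    (4,5)@(9, 11): e=[76,126,-22] → .
    (1,6)@(3, 13): e=[68,18,94] → X
    (4,6)@(9, 13): e=[56,126,-2] → .
    (3,9)@(7, 19): e=[0,90,90] → .  [on edge]
  covered (22 px):
    . . . . . . .
    . . . . . . .
    . X . . . . .
    . X X . . . .
    . X X . . . .
    . X X X . . .
    . X X X . . .
    . X X X X . .
    . X X X X X .
    . X X . . . .
    . . . . . . .
T1:
  2·area = 56  (B↔C swapped to make it positive)
  edge (6, 10)→(0, 12): d=(-6,2) right/bottom  bias=-1
  edge (0, 12)→(2, 2): d=(2,-10) top-left  bias=+0
  edge (2, 2)→(6, 10): d=(4,8) right/bottom  bias=-1
    (1,2)@(3, 5): e=[36,16,4] → X
    (2,2)@(5, 5): e=[32,36,-12] → .
    (0,3)@(1, 7): e=[28,0,28] → X  [on edge]
    (2,3)@(5, 7): e=[20,40,-4] → .
    (0,4)@(1, 9): e=[16,4,36] → X
    (2,4)@(5, 9): e=[8,44,4] → X
    (3,4)@(7, 9): e=[4,64,-12] → .
    (4,4)@(9, 9): e=[0,84,-28] → .  [on edge]
    (0,5)@(1, 11): e=[4,8,44] → X
    (1,5)@(3, 11): e=[0,28,28] → .  [on edge]
    (2,5)@(5, 11): e=[-4,48,12] → .
    (0,6)@(1, 13): e=[-8,12,52] → .
  covered (7 px):
    . . . . . . .
    . . . . . . .
    . X . . . . .
    X X . . . . .
    X X X . . . .
    X . . . . . .
    . . . . . . .
    . . . . . . .
    . . . . . . .
    . . . . . . .
    . . . . . . .
T2:
  2·area = 12
  edge (0, 12)→(4, 6): d=(4,-6) top-left  bias=+0
  edge (4, 6)→(2, 12): d=(-2,6) right/bottom  bias=-1
  edge (2, 12)→(0, 12): d=(-2,0) right/bottom  bias=-1
    (2,1)@(5, 3): e=[-6,0,18] → .  [on edge]
    (1,4)@(3, 9): e=[6,0,6] → .  [on edge]
    (0,5)@(1, 11): e=[2,8,2] → X
    (1,5)@(3, 11): e=[14,-4,2] → .
    (0,6)@(1, 13): e=[10,4,-2] → .
    (0,7)@(1, 15): e=[18,0,-6] → .  [on edge]
  covered (1 px):
    . . . . . . .
    . . . . . . .
    . . . . . . .
    . . . . . . .
    . . . . . . .
    X . . . . . .
    . . . . . . .
    . . . . . . .
    . . . . . . .
    . . . . . . .
    . . . . . . .
T3:
  2·area = 128
  edge (8, 22)→(4, 4): d=(-4,-18) top-left  bias=+0
  edge (4, 4)→(12, 8): d=(8,4) right/bottom  bias=-1
  edge (12, 8)→(8, 22): d=(-4,14) right/bottom  bias=-1
    (2,2)@(5, 5): e=[14,4,110] → X
    (3,2)@(7, 5): e=[50,-4,82] → .
    (2,3)@(5, 7): e=[6,20,102] → X
    (3,3)@(7, 7): e=[42,12,74] → X
    (4,3)@(9, 7): e=[78,4,46] → X
    (5,3)@(11, 7): e=[114,-4,18] → .
    (2,4)@(5, 9): e=[-2,36,94] → .
    (3,4)@(7, 9): e=[34,28,66] → X
    (5,4)@(11, 9): e=[106,12,10] → X
    (6,4)@(13, 9): e=[142,4,-18] → .
    (3,5)@(7, 11): e=[26,44,58] → X
    (6,5)@(13, 11): e=[134,20,-26] → .
  covered (16 px):
    . . . . . . .
    . . . . . . .
    . . X . . . .
    . . X X X . .
    . . . X X X .
    . . . X X X .
    . . . X X . .
    . . . X X . .
    . . . X X . .
    . . . . . . .
    . . . . . . .

Final: [20,102,6]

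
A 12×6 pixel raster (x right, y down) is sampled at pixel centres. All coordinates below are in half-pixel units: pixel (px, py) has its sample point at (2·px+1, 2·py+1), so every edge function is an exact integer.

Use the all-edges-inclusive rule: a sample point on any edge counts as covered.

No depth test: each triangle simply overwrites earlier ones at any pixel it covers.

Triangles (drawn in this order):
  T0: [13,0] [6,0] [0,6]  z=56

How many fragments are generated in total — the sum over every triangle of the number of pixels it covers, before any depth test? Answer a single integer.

T0:
  2·area = 42  (B↔C swapped to make it positive)
  edge (13, 0)→(0, 6): d=(-13,6) inclusive
  edge (0, 6)→(6, 0): d=(6,-6) inclusive
  edge (6, 0)→(13, 0): d=(7,0) inclusive
    (2,0)@(5, 1): e=[35,0,7] → #  [on edge]
    (3,0)@(7, 1): e=[23,12,7] → #
    (4,0)@(9, 1): e=[11,24,7] → #
    (5,0)@(11, 1): e=[-1,36,7] → ·
    (1,1)@(3, 3): e=[21,0,21] → #  [on edge]
    (3,1)@(7, 3): e=[-3,24,21] → ·
    (4,1)@(9, 3): e=[-15,36,21] → ·
    (0,2)@(1, 5): e=[7,0,35] → #  [on edge]
    (1,2)@(3, 5): e=[-5,12,35] → ·
    (2,2)@(5, 5): e=[-17,24,35] → ·
    (0,3)@(1, 7): e=[-19,12,49] → ·
  covered (6 px):
    · · # # # · · · · · · ·
    · # # · · · · · · · · ·
    # · · · · · · · · · · ·
    · · · · · · · · · · · ·
    · · · · · · · · · · · ·
    · · · · · · · · · · · ·

Final: 6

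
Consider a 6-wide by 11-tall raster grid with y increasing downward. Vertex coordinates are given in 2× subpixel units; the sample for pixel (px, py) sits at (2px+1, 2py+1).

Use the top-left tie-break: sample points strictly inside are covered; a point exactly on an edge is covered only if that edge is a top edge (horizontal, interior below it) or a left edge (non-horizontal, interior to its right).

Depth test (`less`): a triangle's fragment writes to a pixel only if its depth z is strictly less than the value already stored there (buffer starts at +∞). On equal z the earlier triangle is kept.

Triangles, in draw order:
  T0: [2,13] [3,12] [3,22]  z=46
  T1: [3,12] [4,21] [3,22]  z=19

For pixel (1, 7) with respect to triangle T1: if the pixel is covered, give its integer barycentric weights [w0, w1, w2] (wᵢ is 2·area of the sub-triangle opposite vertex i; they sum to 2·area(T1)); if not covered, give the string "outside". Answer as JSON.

T0:
  2·area = 10
  edge (2, 13)→(3, 12): d=(1,-1) top-left  bias=+0
  edge (3, 12)→(3, 22): d=(0,10) right/bottom  bias=-1
  edge (3, 22)→(2, 13): d=(-1,-9) top-left  bias=+0
    (1,0)@(3, 1): e=[-11,0,21] → ·  [on edge]
    (1,1)@(3, 3): e=[-9,0,19] → ·  [on edge]
    (1,2)@(3, 5): e=[-7,0,17] → ·  [on edge]
    (1,3)@(3, 7): e=[-5,0,15] → ·  [on edge]
    (1,4)@(3, 9): e=[-3,0,13] → ·  [on edge]
    (1,5)@(3, 11): e=[-1,0,11] → ·  [on edge]
    (1,6)@(3, 13): e=[1,0,9] → ·  [on edge]
    (1,7)@(3, 15): e=[3,0,7] → ·  [on edge]
    (1,8)@(3, 17): e=[5,0,5] → ·  [on edge]
    (1,9)@(3, 19): e=[7,0,3] → ·  [on edge]
    (1,10)@(3, 21): e=[9,0,1] → ·  [on edge]
  covered (0 px):
    · · · · · ·
    · · · · · ·
    · · · · · ·
    · · · · · ·
    · · · · · ·
    · · · · · ·
    · · · · · ·
    · · · · · ·
    · · · · · ·
    · · · · · ·
    · · · · · ·
T1:
  2·area = 10
  edge (3, 12)→(4, 21): d=(1,9) right/bottom  bias=-1
  edge (4, 21)→(3, 22): d=(-1,1) right/bottom  bias=-1
  edge (3, 22)→(3, 12): d=(0,-10) top-left  bias=+0
    (1,0)@(3, 1): e=[-11,21,0] → ·  [on edge]
    (1,1)@(3, 3): e=[-9,19,0] → ·  [on edge]
    (1,2)@(3, 5): e=[-7,17,0] → ·  [on edge]
    (1,3)@(3, 7): e=[-5,15,0] → ·  [on edge]
    (1,4)@(3, 9): e=[-3,13,0] → ·  [on edge]
    (1,5)@(3, 11): e=[-1,11,0] → ·  [on edge]
    (1,6)@(3, 13): e=[1,9,0] → #  [on edge]
    (2,6)@(5, 13): e=[-17,7,20] → ·
    (1,7)@(3, 15): e=[3,7,0] → #  [on edge]
    (2,7)@(5, 15): e=[-15,5,20] → ·
    (1,8)@(3, 17): e=[5,5,0] → #  [on edge]
    (2,8)@(5, 17): e=[-13,3,20] → ·
    (1,9)@(3, 19): e=[7,3,0] → #  [on edge]
    (1,10)@(3, 21): e=[9,1,0] → #  [on edge]
  covered (5 px):
    · · · · · ·
    · · · · · ·
    · · · · · ·
    · · · · · ·
    · · · · · ·
    · · · · · ·
    · # · · · ·
    · # · · · ·
    · # · · · ·
    · # · · · ·
    · # · · · ·

Result: [7,0,3]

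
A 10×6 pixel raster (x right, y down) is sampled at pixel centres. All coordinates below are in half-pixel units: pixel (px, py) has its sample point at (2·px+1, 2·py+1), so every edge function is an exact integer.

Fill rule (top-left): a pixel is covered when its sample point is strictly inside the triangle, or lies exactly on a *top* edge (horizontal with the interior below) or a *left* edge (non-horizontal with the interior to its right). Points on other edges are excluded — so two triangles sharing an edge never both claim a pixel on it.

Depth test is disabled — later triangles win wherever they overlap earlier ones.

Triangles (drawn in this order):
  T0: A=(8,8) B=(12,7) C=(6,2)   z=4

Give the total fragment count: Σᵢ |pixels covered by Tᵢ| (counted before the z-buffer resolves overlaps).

T0:
  2·area = 26  (B↔C swapped to make it positive)
  edge (8, 8)→(6, 2): d=(-2,-6) top-left  bias=+0
  edge (6, 2)→(12, 7): d=(6,5) right/bottom  bias=-1
  edge (12, 7)→(8, 8): d=(-4,1) right/bottom  bias=-1
    (3,1)@(7, 3): e=[4,1,21] → #
    (4,1)@(9, 3): e=[16,-9,19] → ·
    (3,2)@(7, 5): e=[0,13,13] → #  [on edge]
    (4,2)@(9, 5): e=[12,3,11] → #
    (5,2)@(11, 5): e=[24,-7,9] → ·
    (3,3)@(7, 7): e=[-4,25,5] → ·
    (4,3)@(9, 7): e=[8,15,3] → #
    (5,3)@(11, 7): e=[20,5,1] → #
    (6,3)@(13, 7): e=[32,-5,-1] → ·
    (4,4)@(9, 9): e=[4,27,-5] → ·
    (5,4)@(11, 9): e=[16,17,-7] → ·
    (4,5)@(9, 11): e=[0,39,-13] → ·  [on edge]
  covered (5 px):
    · · · · · · · · · ·
    · · · # · · · · · ·
    · · · # # · · · · ·
    · · · · # # · · · ·
    · · · · · · · · · ·
    · · · · · · · · · ·

Final: 5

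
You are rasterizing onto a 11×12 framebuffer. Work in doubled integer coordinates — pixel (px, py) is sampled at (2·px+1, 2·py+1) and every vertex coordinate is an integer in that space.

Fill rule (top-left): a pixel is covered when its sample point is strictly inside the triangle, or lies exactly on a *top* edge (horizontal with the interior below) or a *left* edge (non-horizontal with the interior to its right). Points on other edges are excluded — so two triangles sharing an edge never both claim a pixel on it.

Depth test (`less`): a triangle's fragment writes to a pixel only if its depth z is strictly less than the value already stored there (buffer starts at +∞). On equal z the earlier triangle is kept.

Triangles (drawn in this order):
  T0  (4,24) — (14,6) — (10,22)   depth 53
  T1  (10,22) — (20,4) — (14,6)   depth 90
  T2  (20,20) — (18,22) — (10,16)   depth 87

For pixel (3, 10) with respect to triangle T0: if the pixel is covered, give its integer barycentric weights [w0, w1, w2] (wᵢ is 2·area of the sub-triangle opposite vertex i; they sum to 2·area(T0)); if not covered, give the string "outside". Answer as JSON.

T0:
  2·area = 88
  edge (4, 24)→(14, 6): d=(10,-18) top-left  bias=+0
  edge (14, 6)→(10, 22): d=(-4,16) right/bottom  bias=-1
  edge (10, 22)→(4, 24): d=(-6,2) right/bottom  bias=-1
    (6,4)@(13, 9): e=[12,4,72] → X
    (7,4)@(15, 9): e=[48,-28,68] → .
    (6,5)@(13, 11): e=[32,-4,60] → .
    (5,6)@(11, 13): e=[16,20,52] → X
    (6,6)@(13, 13): e=[52,-12,48] → .
    (4,7)@(9, 15): e=[0,44,44] → X  [on edge]
    (6,7)@(13, 15): e=[72,-20,36] → .
    (4,8)@(9, 17): e=[20,36,32] → X
    (6,8)@(13, 17): e=[92,-28,24] → .
    (3,9)@(7, 19): e=[4,60,24] → X
    (5,9)@(11, 19): e=[76,-4,16] → .
    (9,9)@(19, 19): e=[220,-132,0] → .  [on edge]
    (6,10)@(13, 21): e=[132,-44,0] → .  [on edge]
    (3,11)@(7, 23): e=[44,44,0] → .  [on edge]
  covered (11 px):
    . . . . . . . . . . .
    . . . . . . . . . . .
    . . . . . . . . . . .
    . . . . . . . . . . .
    . . . . . . X . . . .
    . . . . . . . . . . .
    . . . . . X . . . . .
    . . . . X X . . . . .
    . . . . X X . . . . .
    . . . X X . . . . . .
    . . . X X . . . . . .
    . . X . . . . . . . .
T1:
  2·area = 88  (B↔C swapped to make it positive)
  edge (10, 22)→(14, 6): d=(4,-16) top-left  bias=+0
  edge (14, 6)→(20, 4): d=(6,-2) top-left  bias=+0
  edge (20, 4)→(10, 22): d=(-10,18) right/bottom  bias=-1
    (8,2)@(17, 5): e=[44,0,44] → X  [on edge]
    (9,2)@(19, 5): e=[76,4,8] → X
    (10,2)@(21, 5): e=[108,8,-28] → .
    (5,3)@(11, 7): e=[-44,0,132] → .  [on edge]
    (7,3)@(15, 7): e=[20,8,60] → X
    (9,3)@(19, 7): e=[84,16,-12] → .
    (2,4)@(5, 9): e=[-132,0,220] → .  [on edge]
    (7,4)@(15, 9): e=[28,20,40] → X
    (9,4)@(19, 9): e=[92,28,-32] → .
    (6,5)@(13, 11): e=[4,28,56] → X
    (8,5)@(17, 11): e=[68,36,-16] → .
    (6,6)@(13, 13): e=[12,40,36] → X
    (7,6)@(15, 13): e=[44,44,0] → .  [on edge]
  covered (11 px):
    . . . . . . . . . . .
    . . . . . . . . . . .
    . . . . . . . . X X .
    . . . . . . . X X . .
    . . . . . . . X X . .
    . . . . . . X X . . .
    . . . . . . X . . . .
    . . . . . . X . . . .
    . . . . . . . . . . .
    . . . . . X . . . . .
    . . . . . . . . . . .
    . . . . . . . . . . .
T2:
  2·area = 28
  edge (20, 20)→(18, 22): d=(-2,2) right/bottom  bias=-1
  edge (18, 22)→(10, 16): d=(-8,-6) top-left  bias=+0
  edge (10, 16)→(20, 20): d=(10,4) right/bottom  bias=-1
    (7,9)@(15, 19): e=[12,6,10] → X
    (8,9)@(17, 19): e=[8,18,2] → X
    (9,9)@(19, 19): e=[4,30,-6] → .
    (10,9)@(21, 19): e=[0,42,-14] → .  [on edge]
    (7,10)@(15, 21): e=[8,-10,30] → .
    (8,10)@(17, 21): e=[4,2,22] → X
    (9,10)@(19, 21): e=[0,14,14] → .  [on edge]
    (8,11)@(17, 23): e=[0,-14,42] → .  [on edge]
  covered (3 px):
    . . . . . . . . . . .
    . . . . . . . . . . .
    . . . . . . . . . . .
    . . . . . . . . . . .
    . . . . . . . . . . .
    . . . . . . . . . . .
    . . . . . . . . . . .
    . . . . . . . . . . .
    . . . . . . . . . . .
    . . . . . . . X X . .
    . . . . . . . . X . .
    . . . . . . . . . . .

Answer: [52,12,24]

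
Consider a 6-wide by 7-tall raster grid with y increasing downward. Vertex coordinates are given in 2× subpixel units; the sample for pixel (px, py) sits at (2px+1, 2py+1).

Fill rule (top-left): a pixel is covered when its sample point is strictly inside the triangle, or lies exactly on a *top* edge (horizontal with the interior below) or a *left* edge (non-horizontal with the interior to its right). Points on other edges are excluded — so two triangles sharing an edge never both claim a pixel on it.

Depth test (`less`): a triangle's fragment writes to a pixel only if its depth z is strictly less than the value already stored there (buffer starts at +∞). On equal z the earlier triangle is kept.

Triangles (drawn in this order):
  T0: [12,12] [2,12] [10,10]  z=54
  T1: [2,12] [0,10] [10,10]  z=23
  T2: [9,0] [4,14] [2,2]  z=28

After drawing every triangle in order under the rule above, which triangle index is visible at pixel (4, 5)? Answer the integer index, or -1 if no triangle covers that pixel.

T0:
  2·area = 20
  edge (12, 12)→(2, 12): d=(-10,0) right/bottom  bias=-1
  edge (2, 12)→(10, 10): d=(8,-2) top-left  bias=+0
  edge (10, 10)→(12, 12): d=(2,2) right/bottom  bias=-1
    (0,0)@(1, 1): e=[110,-90,0] → ·  [on edge]
    (1,1)@(3, 3): e=[90,-70,0] → ·  [on edge]
    (2,2)@(5, 5): e=[70,-50,0] → ·  [on edge]
    (3,3)@(7, 7): e=[50,-30,0] → ·  [on edge]
    (4,4)@(9, 9): e=[30,-10,0] → ·  [on edge]
    (3,5)@(7, 11): e=[10,2,8] → #
    (4,5)@(9, 11): e=[10,6,4] → #
    (5,5)@(11, 11): e=[10,10,0] → ·  [on edge]
    (3,6)@(7, 13): e=[-10,18,12] → ·
    (4,6)@(9, 13): e=[-10,22,8] → ·
  covered (2 px):
    · · · · · ·
    · · · · · ·
    · · · · · ·
    · · · · · ·
    · · · · · ·
    · · · # # ·
    · · · · · ·
T1:
  2·area = 20
  edge (2, 12)→(0, 10): d=(-2,-2) top-left  bias=+0
  edge (0, 10)→(10, 10): d=(10,0) top-left  bias=+0
  edge (10, 10)→(2, 12): d=(-8,2) right/bottom  bias=-1
    (0,5)@(1, 11): e=[0,10,10] → #  [on edge]
    (1,5)@(3, 11): e=[4,10,6] → #
    (2,5)@(5, 11): e=[8,10,2] → #
    (3,5)@(7, 11): e=[12,10,-2] → ·
    (0,6)@(1, 13): e=[-4,30,-6] → ·
    (1,6)@(3, 13): e=[0,30,-10] → ·  [on edge]
    (2,6)@(5, 13): e=[4,30,-14] → ·
  covered (3 px):
    · · · · · ·
    · · · · · ·
    · · · · · ·
    · · · · · ·
    · · · · · ·
    # # # · · ·
    · · · · · ·
T2:
  2·area = 88
  edge (9, 0)→(4, 14): d=(-5,14) right/bottom  bias=-1
  edge (4, 14)→(2, 2): d=(-2,-12) top-left  bias=+0
  edge (2, 2)→(9, 0): d=(7,-2) top-left  bias=+0
    (3,0)@(7, 1): e=[23,62,3] → #
    (4,0)@(9, 1): e=[-5,86,7] → ·
    (1,1)@(3, 3): e=[69,10,9] → #
    (2,1)@(5, 3): e=[41,34,13] → #
    (4,1)@(9, 3): e=[-15,82,21] → ·
    (1,2)@(3, 5): e=[59,6,23] → #
    (4,2)@(9, 5): e=[-25,78,35] → ·
    (1,3)@(3, 7): e=[49,2,37] → #
    (3,3)@(7, 7): e=[-7,50,45] → ·
    (1,4)@(3, 9): e=[39,-2,51] → ·
    (2,4)@(5, 9): e=[11,22,55] → #
    (3,4)@(7, 9): e=[-17,46,59] → ·
  covered (11 px):
    · · · # · ·
    · # # # · ·
    · # # # · ·
    · # # · · ·
    · · # · · ·
    · · # · · ·
    · · · · · ·

Z-buffer (winner per pixel, '.' = empty):
  . . . 2 . .
  . 2 2 2 . .
  . 2 2 2 . .
  . 2 2 . . .
  . . 2 . . .
  1 1 1 0 0 .
  . . . . . .

Final: 0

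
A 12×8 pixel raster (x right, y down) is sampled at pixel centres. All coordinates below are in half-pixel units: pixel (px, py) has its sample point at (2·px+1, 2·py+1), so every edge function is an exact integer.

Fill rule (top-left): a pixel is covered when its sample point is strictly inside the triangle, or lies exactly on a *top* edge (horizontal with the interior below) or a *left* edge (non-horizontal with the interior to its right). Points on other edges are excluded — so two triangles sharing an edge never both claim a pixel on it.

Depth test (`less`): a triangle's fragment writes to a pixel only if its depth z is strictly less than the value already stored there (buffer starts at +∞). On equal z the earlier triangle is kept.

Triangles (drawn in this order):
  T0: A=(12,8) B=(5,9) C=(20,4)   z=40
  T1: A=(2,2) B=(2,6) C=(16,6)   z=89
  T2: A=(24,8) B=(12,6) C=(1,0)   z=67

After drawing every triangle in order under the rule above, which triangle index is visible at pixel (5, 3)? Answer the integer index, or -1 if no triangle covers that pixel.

T0:
  2·area = 20
  edge (12, 8)→(5, 9): d=(-7,1) right/bottom  bias=-1
  edge (5, 9)→(20, 4): d=(15,-5) top-left  bias=+0
  edge (20, 4)→(12, 8): d=(-8,4) right/bottom  bias=-1
    (11,1)@(23, 3): e=[24,0,-4] → ·  [on edge]
    (8,2)@(17, 5): e=[16,0,4] → #  [on edge]
    (9,2)@(19, 5): e=[14,10,-4] → ·
    (5,3)@(11, 7): e=[8,0,12] → #  [on edge]
    (6,3)@(13, 7): e=[6,10,4] → #
    (7,3)@(15, 7): e=[4,20,-4] → ·
    (8,3)@(17, 7): e=[2,30,-12] → ·
    (9,3)@(19, 7): e=[0,40,-20] → ·  [on edge]
    (2,4)@(5, 9): e=[0,0,20] → ·  [on edge]
    (5,4)@(11, 9): e=[-6,30,-4] → ·
    (6,4)@(13, 9): e=[-8,40,-12] → ·
  covered (3 px):
    · · · · · · · · · · · ·
    · · · · · · · · · · · ·
    · · · · · · · · # · · ·
    · · · · · # # · · · · ·
    · · · · · · · · · · · ·
    · · · · · · · · · · · ·
    · · · · · · · · · · · ·
    · · · · · · · · · · · ·
T1:
  2·area = 56  (B↔C swapped to make it positive)
  edge (2, 2)→(16, 6): d=(14,4) right/bottom  bias=-1
  edge (16, 6)→(2, 6): d=(-14,0) right/bottom  bias=-1
  edge (2, 6)→(2, 2): d=(0,-4) top-left  bias=+0
    (1,1)@(3, 3): e=[10,42,4] → #
    (2,1)@(5, 3): e=[2,42,12] → #
    (3,1)@(7, 3): e=[-6,42,20] → ·
    (1,2)@(3, 5): e=[38,14,4] → #
    (3,2)@(7, 5): e=[22,14,20] → #
    (4,2)@(9, 5): e=[14,14,28] → #
    (5,2)@(11, 5): e=[6,14,36] → #
    (6,2)@(13, 5): e=[-2,14,44] → ·
    (1,3)@(3, 7): e=[66,-14,4] → ·
    (2,3)@(5, 7): e=[58,-14,12] → ·
    (3,3)@(7, 7): e=[50,-14,20] → ·
    (4,3)@(9, 7): e=[42,-14,28] → ·
  covered (7 px):
    · · · · · · · · · · · ·
    · # # · · · · · · · · ·
    · # # # # # · · · · · ·
    · · · · · · · · · · · ·
    · · · · · · · · · · · ·
    · · · · · · · · · · · ·
    · · · · · · · · · · · ·
    · · · · · · · · · · · ·
T2:
  2·area = 50
  edge (24, 8)→(12, 6): d=(-12,-2) top-left  bias=+0
  edge (12, 6)→(1, 0): d=(-11,-6) top-left  bias=+0
  edge (1, 0)→(24, 8): d=(23,8) right/bottom  bias=-1
    (1,0)@(3, 1): e=[42,1,7] → #
    (2,0)@(5, 1): e=[46,13,-9] → ·
    (1,1)@(3, 3): e=[18,-21,53] → ·
    (3,1)@(7, 3): e=[26,3,21] → #
    (4,1)@(9, 3): e=[30,15,5] → #
    (5,1)@(11, 3): e=[34,27,-11] → ·
    (3,2)@(7, 5): e=[2,-19,67] → ·
    (4,2)@(9, 5): e=[6,-7,51] → ·
    (5,2)@(11, 5): e=[10,5,35] → #
    (6,2)@(13, 5): e=[14,17,19] → #
    (7,2)@(15, 5): e=[18,29,3] → #
    (8,2)@(17, 5): e=[22,41,-13] → ·
  covered (8 px):
    · # · · · · · · · · · ·
    · · · # # · · · · · · ·
    · · · · · # # # · · · ·
    · · · · · · · · · # # ·
    · · · · · · · · · · · ·
    · · · · · · · · · · · ·
    · · · · · · · · · · · ·
    · · · · · · · · · · · ·

Z-buffer (winner per pixel, '.' = empty):
  . 2 . . . . . . . . . .
  . 1 1 2 2 . . . . . . .
  . 1 1 1 1 2 2 2 0 . . .
  . . . . . 0 0 . . 2 2 .
  . . . . . . . . . . . .
  . . . . . . . . . . . .
  . . . . . . . . . . . .
  . . . . . . . . . . . .

Answer: 0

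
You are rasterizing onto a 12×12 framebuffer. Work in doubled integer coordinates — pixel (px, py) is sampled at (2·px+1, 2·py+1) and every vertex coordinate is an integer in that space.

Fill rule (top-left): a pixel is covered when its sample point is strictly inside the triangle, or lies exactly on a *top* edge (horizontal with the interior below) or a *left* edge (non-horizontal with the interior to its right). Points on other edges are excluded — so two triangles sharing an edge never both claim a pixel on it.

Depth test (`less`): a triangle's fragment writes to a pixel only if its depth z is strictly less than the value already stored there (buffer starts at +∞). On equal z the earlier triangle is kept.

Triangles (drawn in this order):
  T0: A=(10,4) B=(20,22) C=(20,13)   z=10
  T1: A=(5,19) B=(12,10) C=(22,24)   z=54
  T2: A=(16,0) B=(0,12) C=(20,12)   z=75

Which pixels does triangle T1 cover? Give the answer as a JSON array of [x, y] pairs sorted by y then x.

T0:
  2·area = 90  (B↔C swapped to make it positive)
  edge (10, 4)→(20, 13): d=(10,9) right/bottom  bias=-1
  edge (20, 13)→(20, 22): d=(0,9) right/bottom  bias=-1
  edge (20, 22)→(10, 4): d=(-10,-18) top-left  bias=+0
    (5,2)@(11, 5): e=[1,81,8] → X
    (6,2)@(13, 5): e=[-17,63,44] → .
    (5,3)@(11, 7): e=[21,81,-12] → .
    (6,3)@(13, 7): e=[3,63,24] → X
    (7,3)@(15, 7): e=[-15,45,60] → .
    (6,4)@(13, 9): e=[23,63,4] → X
    (7,4)@(15, 9): e=[5,45,40] → X
    (8,4)@(17, 9): e=[-13,27,76] → .
    (6,5)@(13, 11): e=[43,63,-16] → .
    (7,5)@(15, 11): e=[25,45,20] → X
    (8,5)@(17, 11): e=[7,27,56] → X
    (9,5)@(19, 11): e=[-11,9,92] → .
    (7,6)@(15, 13): e=[45,45,0] → X  [on edge]
  covered (13 px):
    . . . . . . . . . . . .
    . . . . . . . . . . . .
    . . . . . X . . . . . .
    . . . . . . X . . . . .
    . . . . . . X X . . . .
    . . . . . . . X X . . .
    . . . . . . . X X X . .
    . . . . . . . . X X . .
    . . . . . . . . . X . .
    . . . . . . . . . X . .
    . . . . . . . . . . . .
    . . . . . . . . . . . .
T1:
  2·area = 188
  edge (5, 19)→(12, 10): d=(7,-9) top-left  bias=+0
  edge (12, 10)→(22, 24): d=(10,14) right/bottom  bias=-1
  edge (22, 24)→(5, 19): d=(-17,-5) top-left  bias=+0
    (9,0)@(19, 1): e=[0,-188,376] → .  [on edge]
    (3,1)@(7, 3): e=[-94,0,282] → .  [on edge]
    (5,6)@(11, 13): e=[12,44,132] → X
    (6,6)@(13, 13): e=[30,16,142] → X
    (7,6)@(15, 13): e=[48,-12,152] → .
    (4,7)@(9, 15): e=[8,92,88] → X
    (7,7)@(15, 15): e=[62,8,118] → X
    (8,7)@(17, 15): e=[80,-20,128] → .
    (3,8)@(7, 17): e=[4,140,44] → X
    (8,8)@(17, 17): e=[94,0,94] → .  [on edge]
    (2,9)@(5, 19): e=[0,188,0] → X  [on edge]
    (8,9)@(17, 19): e=[108,20,60] → X
  covered (24 px):
    . . . . . . . . . . . .
    . . . . . . . . . . . .
    . . . . . . . . . . . .
    . . . . . . . . . . . .
    . . . . . . . . . . . .
    . . . . . . . . . . . .
    . . . . . X X . . . . .
    . . . . X X X X . . . .
    . . . X X X X X . . . .
    . . X X X X X X X . . .
    . . . . . . X X X X . .
    . . . . . . . . . X X .
T2:
  2·area = 240  (B↔C swapped to make it positive)
  edge (16, 0)→(20, 12): d=(4,12) right/bottom  bias=-1
  edge (20, 12)→(0, 12): d=(-20,0) right/bottom  bias=-1
  edge (0, 12)→(16, 0): d=(16,-12) top-left  bias=+0
    (7,0)@(15, 1): e=[16,220,4] → X
    (8,0)@(17, 1): e=[-8,220,28] → .
    (6,1)@(13, 3): e=[48,180,12] → X
    (8,1)@(17, 3): e=[0,180,60] → .  [on edge]
    (5,2)@(11, 5): e=[80,140,20] → X
    (8,2)@(17, 5): e=[8,140,92] → X
    (9,2)@(19, 5): e=[-16,140,116] → .
    (3,3)@(7, 7): e=[136,100,4] → X
    (4,3)@(9, 7): e=[112,100,28] → X
    (9,3)@(19, 7): e=[-8,100,148] → .
    (2,4)@(5, 9): e=[168,60,12] → X
    (9,4)@(19, 9): e=[0,60,180] → .  [on edge]
    (10,7)@(21, 15): e=[0,-60,300] → .  [on edge]
    (11,10)@(23, 21): e=[0,-180,420] → .  [on edge]
  covered (29 px):
    . . . . . . . X . . . .
    . . . . . . X X . . . .
    . . . . . X X X X . . .
    . . . X X X X X X . . .
    . . X X X X X X X . . .
    . X X X X X X X X X . .
    . . . . . . . . . . . .
    . . . . . . . . . . . .
    . . . . . . . . . . . .
    . . . . . . . . . . . .
    . . . . . . . . . . . .
    . . . . . . . . . . . .

Final: [[5,6],[6,6],[4,7],[5,7],[6,7],[7,7],[3,8],[4,8],[5,8],[6,8],[7,8],[2,9],[3,9],[4,9],[5,9],[6,9],[7,9],[8,9],[6,10],[7,10],[8,10],[9,10],[9,11],[10,11]]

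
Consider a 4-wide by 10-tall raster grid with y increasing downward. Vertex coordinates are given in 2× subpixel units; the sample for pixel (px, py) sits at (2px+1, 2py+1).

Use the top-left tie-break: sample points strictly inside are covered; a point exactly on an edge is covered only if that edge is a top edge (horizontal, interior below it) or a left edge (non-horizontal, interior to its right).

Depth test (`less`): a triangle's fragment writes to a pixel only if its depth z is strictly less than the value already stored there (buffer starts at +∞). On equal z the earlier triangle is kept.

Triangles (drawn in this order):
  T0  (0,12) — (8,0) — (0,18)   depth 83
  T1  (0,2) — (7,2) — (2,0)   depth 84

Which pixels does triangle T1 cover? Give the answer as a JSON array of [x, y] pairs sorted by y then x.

T0:
  2·area = 48
  edge (0, 12)→(8, 0): d=(8,-12) top-left  bias=+0
  edge (8, 0)→(0, 18): d=(-8,18) right/bottom  bias=-1
  edge (0, 18)→(0, 12): d=(0,-6) top-left  bias=+0
    (2,2)@(5, 5): e=[4,14,30] → █
    (3,2)@(7, 5): e=[28,-22,42] → ·
    (2,3)@(5, 7): e=[20,-2,30] → ·
    (1,4)@(3, 9): e=[12,18,18] → █
    (2,4)@(5, 9): e=[36,-18,30] → ·
    (0,5)@(1, 11): e=[4,38,6] → █
    (2,5)@(5, 11): e=[52,-34,30] → ·
    (0,6)@(1, 13): e=[20,22,6] → █
    (1,6)@(3, 13): e=[44,-14,18] → ·
    (0,7)@(1, 15): e=[36,6,6] → █
    (1,7)@(3, 15): e=[60,-30,18] → ·
    (0,8)@(1, 17): e=[52,-10,6] → ·
  covered (6 px):
    · · · ·
    · · · ·
    · · █ ·
    · · · ·
    · █ · ·
    █ █ · ·
    █ · · ·
    █ · · ·
    · · · ·
    · · · ·
T1:
  2·area = 14  (B↔C swapped to make it positive)
  edge (0, 2)→(2, 0): d=(2,-2) top-left  bias=+0
  edge (2, 0)→(7, 2): d=(5,2) right/bottom  bias=-1
  edge (7, 2)→(0, 2): d=(-7,0) right/bottom  bias=-1
    (0,0)@(1, 1): e=[0,7,7] → █  [on edge]
    (1,0)@(3, 1): e=[4,3,7] → █
    (2,0)@(5, 1): e=[8,-1,7] → ·
    (0,1)@(1, 3): e=[4,17,-7] → ·
    (1,1)@(3, 3): e=[8,13,-7] → ·
  covered (2 px):
    █ █ · ·
    · · · ·
    · · · ·
    · · · ·
    · · · ·
    · · · ·
    · · · ·
    · · · ·
    · · · ·
    · · · ·

Result: [[0,0],[1,0]]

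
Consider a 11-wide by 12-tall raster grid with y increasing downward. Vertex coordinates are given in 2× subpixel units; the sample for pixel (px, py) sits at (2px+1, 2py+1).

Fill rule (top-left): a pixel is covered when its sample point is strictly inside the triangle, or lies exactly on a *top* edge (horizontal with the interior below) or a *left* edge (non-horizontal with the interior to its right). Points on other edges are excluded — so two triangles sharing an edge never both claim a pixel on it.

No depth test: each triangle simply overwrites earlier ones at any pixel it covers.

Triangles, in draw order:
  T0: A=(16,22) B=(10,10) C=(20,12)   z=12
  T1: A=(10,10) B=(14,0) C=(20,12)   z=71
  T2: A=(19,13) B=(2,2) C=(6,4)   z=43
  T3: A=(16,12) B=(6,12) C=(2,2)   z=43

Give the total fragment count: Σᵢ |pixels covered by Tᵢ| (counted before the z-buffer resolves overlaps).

T0:
  2·area = 108
  edge (16, 22)→(10, 10): d=(-6,-12) top-left  bias=+0
  edge (10, 10)→(20, 12): d=(10,2) right/bottom  bias=-1
  edge (20, 12)→(16, 22): d=(-4,10) right/bottom  bias=-1
    (2,4)@(5, 9): e=[-54,0,162] → ·  [on edge]
    (5,5)@(11, 11): e=[6,8,94] → █
    (6,5)@(13, 11): e=[30,4,74] → █
    (7,5)@(15, 11): e=[54,0,54] → ·  [on edge]
    (5,6)@(11, 13): e=[-6,28,86] → ·
    (6,6)@(13, 13): e=[18,24,66] → █
    (7,6)@(15, 13): e=[42,20,46] → █
    (8,6)@(17, 13): e=[66,16,26] → █
    (9,6)@(19, 13): e=[90,12,6] → █
    (10,6)@(21, 13): e=[114,8,-14] → ·
    (6,7)@(13, 15): e=[6,44,58] → █
    (9,7)@(19, 15): e=[78,32,-2] → ·
  covered (13 px):
    · · · · · · · · · · ·
    · · · · · · · · · · ·
    · · · · · · · · · · ·
    · · · · · · · · · · ·
    · · · · · · · · · · ·
    · · · · · █ █ · · · ·
    · · · · · · █ █ █ █ ·
    · · · · · · █ █ █ · ·
    · · · · · · · █ █ · ·
    · · · · · · · █ █ · ·
    · · · · · · · · · · ·
    · · · · · · · · · · ·
T1:
  2·area = 108
  edge (10, 10)→(14, 0): d=(4,-10) top-left  bias=+0
  edge (14, 0)→(20, 12): d=(6,12) right/bottom  bias=-1
  edge (20, 12)→(10, 10): d=(-10,-2) top-left  bias=+0
    (6,1)@(13, 3): e=[2,30,76] → █
    (7,1)@(15, 3): e=[22,6,80] → █
    (8,1)@(17, 3): e=[42,-18,84] → ·
    (6,2)@(13, 5): e=[10,42,56] → █
    (8,2)@(17, 5): e=[50,-6,64] → ·
    (6,3)@(13, 7): e=[18,54,36] → █
    (8,3)@(17, 7): e=[58,6,44] → █
    (9,3)@(19, 7): e=[78,-18,48] → ·
    (2,4)@(5, 9): e=[-54,162,0] → ·  [on edge]
    (5,4)@(11, 9): e=[6,90,12] → █
    (9,4)@(19, 9): e=[86,-6,28] → ·
    (5,5)@(11, 11): e=[14,102,-8] → ·
    (7,5)@(15, 11): e=[54,54,0] → █  [on edge]
  covered (14 px):
    · · · · · · · · · · ·
    · · · · · · █ █ · · ·
    · · · · · · █ █ · · ·
    · · · · · · █ █ █ · ·
    · · · · · █ █ █ █ · ·
    · · · · · · · █ █ █ ·
    · · · · · · · · · · ·
    · · · · · · · · · · ·
    · · · · · · · · · · ·
    · · · · · · · · · · ·
    · · · · · · · · · · ·
    · · · · · · · · · · ·
T2:
  2·area = 10
  edge (19, 13)→(2, 2): d=(-17,-11) top-left  bias=+0
  edge (2, 2)→(6, 4): d=(4,2) right/bottom  bias=-1
  edge (6, 4)→(19, 13): d=(13,9) right/bottom  bias=-1
    (3,2)@(7, 5): e=[4,2,4] → █
    (4,2)@(9, 5): e=[26,-2,-14] → ·
    (3,3)@(7, 7): e=[-30,10,30] → ·
    (6,4)@(13, 9): e=[2,6,2] → █
    (7,4)@(15, 9): e=[24,2,-16] → ·
    (6,5)@(13, 11): e=[-32,14,28] → ·
    (9,6)@(19, 13): e=[0,10,0] → ·  [on edge]
  covered (2 px):
    · · · · · · · · · · ·
    · · · · · · · · · · ·
    · · · █ · · · · · · ·
    · · · · · · · · · · ·
    · · · · · · █ · · · ·
    · · · · · · · · · · ·
    · · · · · · · · · · ·
    · · · · · · · · · · ·
    · · · · · · · · · · ·
    · · · · · · · · · · ·
    · · · · · · · · · · ·
    · · · · · · · · · · ·
T3:
  2·area = 100
  edge (16, 12)→(6, 12): d=(-10,0) right/bottom  bias=-1
  edge (6, 12)→(2, 2): d=(-4,-10) top-left  bias=+0
  edge (2, 2)→(16, 12): d=(14,10) right/bottom  bias=-1
    (1,1)@(3, 3): e=[90,6,4] → █
    (2,1)@(5, 3): e=[90,26,-16] → ·
    (1,2)@(3, 5): e=[70,-2,32] → ·
    (2,2)@(5, 5): e=[70,18,12] → █
    (3,2)@(7, 5): e=[70,38,-8] → ·
    (2,3)@(5, 7): e=[50,10,40] → █
    (3,3)@(7, 7): e=[50,30,20] → █
    (4,3)@(9, 7): e=[50,50,0] → ·  [on edge]
    (2,4)@(5, 9): e=[30,2,68] → █
    (4,4)@(9, 9): e=[30,42,28] → █
    (5,4)@(11, 9): e=[30,62,8] → █
    (6,4)@(13, 9): e=[30,82,-12] → ·
  covered (12 px):
    · · · · · · · · · · ·
    · █ · · · · · · · · ·
    · · █ · · · · · · · ·
    · · █ █ · · · · · · ·
    · · █ █ █ █ · · · · ·
    · · · █ █ █ █ · · · ·
    · · · · · · · · · · ·
    · · · · · · · · · · ·
    · · · · · · · · · · ·
    · · · · · · · · · · ·
    · · · · · · · · · · ·
    · · · · · · · · · · ·

Answer: 41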